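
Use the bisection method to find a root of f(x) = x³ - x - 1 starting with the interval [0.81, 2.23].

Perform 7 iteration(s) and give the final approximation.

f(x) = x³ - x - 1
Initial interval: [0.81, 2.23]

Iteration 1:
  c_1 = (0.810000 + 2.230000)/2 = 1.520000
  f(c_1) = f(1.520000) = 0.991808
  f(a) × f(c) < 0, new interval: [0.810000, 1.520000]
Iteration 2:
  c_2 = (0.810000 + 1.520000)/2 = 1.165000
  f(c_2) = f(1.165000) = -0.583833
  f(a) × f(c) ≥ 0, new interval: [1.165000, 1.520000]
Iteration 3:
  c_3 = (1.165000 + 1.520000)/2 = 1.342500
  f(c_3) = f(1.342500) = 0.077096
  f(a) × f(c) < 0, new interval: [1.165000, 1.342500]
Iteration 4:
  c_4 = (1.165000 + 1.342500)/2 = 1.253750
  f(c_4) = f(1.253750) = -0.282994
  f(a) × f(c) ≥ 0, new interval: [1.253750, 1.342500]
Iteration 5:
  c_5 = (1.253750 + 1.342500)/2 = 1.298125
  f(c_5) = f(1.298125) = -0.110618
  f(a) × f(c) ≥ 0, new interval: [1.298125, 1.342500]
Iteration 6:
  c_6 = (1.298125 + 1.342500)/2 = 1.320312
  f(c_6) = f(1.320312) = -0.018711
  f(a) × f(c) ≥ 0, new interval: [1.320312, 1.342500]
Iteration 7:
  c_7 = (1.320312 + 1.342500)/2 = 1.331406
  f(c_7) = f(1.331406) = 0.028701
  f(a) × f(c) < 0, new interval: [1.320312, 1.331406]

After 7 iteration(s), the approximation is c_7 = 1.331406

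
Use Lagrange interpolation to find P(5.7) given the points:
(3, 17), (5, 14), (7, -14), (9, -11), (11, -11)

Lagrange interpolation formula:
P(x) = Σ yᵢ × Lᵢ(x)
where Lᵢ(x) = Π_{j≠i} (x - xⱼ)/(xᵢ - xⱼ)

L_0(5.7) = (5.7 - 5)/(3 - 5) × (5.7 - 7)/(3 - 7) × (5.7 - 9)/(3 - 9) × (5.7 - 11)/(3 - 11) = -0.041448
L_1(5.7) = (5.7 - 3)/(5 - 3) × (5.7 - 7)/(5 - 7) × (5.7 - 9)/(5 - 9) × (5.7 - 11)/(5 - 11) = 0.639478
L_2(5.7) = (5.7 - 3)/(7 - 3) × (5.7 - 5)/(7 - 5) × (5.7 - 9)/(7 - 9) × (5.7 - 11)/(7 - 11) = 0.516502
L_3(5.7) = (5.7 - 3)/(9 - 3) × (5.7 - 5)/(9 - 5) × (5.7 - 7)/(9 - 7) × (5.7 - 11)/(9 - 11) = -0.135647
L_4(5.7) = (5.7 - 3)/(11 - 3) × (5.7 - 5)/(11 - 5) × (5.7 - 7)/(11 - 7) × (5.7 - 9)/(11 - 9) = 0.021115

P(5.7) = 17×L_0(5.7) + 14×L_1(5.7) + (-14)×L_2(5.7) + (-11)×L_3(5.7) + (-11)×L_4(5.7)
P(5.7) = 2.276914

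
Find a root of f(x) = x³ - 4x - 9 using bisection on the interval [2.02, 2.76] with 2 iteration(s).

f(x) = x³ - 4x - 9
Initial interval: [2.02, 2.76]

Iteration 1:
  c_1 = (2.020000 + 2.760000)/2 = 2.390000
  f(c_1) = f(2.390000) = -4.908081
  f(a) × f(c) ≥ 0, new interval: [2.390000, 2.760000]
Iteration 2:
  c_2 = (2.390000 + 2.760000)/2 = 2.575000
  f(c_2) = f(2.575000) = -2.226141
  f(a) × f(c) ≥ 0, new interval: [2.575000, 2.760000]

After 2 iteration(s), the approximation is c_2 = 2.575000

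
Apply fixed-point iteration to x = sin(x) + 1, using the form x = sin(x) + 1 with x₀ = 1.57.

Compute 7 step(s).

Equation: x = sin(x) + 1
Fixed-point form: x = sin(x) + 1
x₀ = 1.57

x_1 = g(1.570000) = 2.000000
x_2 = g(2.000000) = 1.909298
x_3 = g(1.909298) = 1.943253
x_4 = g(1.943253) = 1.931436
x_5 = g(1.931436) = 1.935671
x_6 = g(1.935671) = 1.934168
x_7 = g(1.934168) = 1.934704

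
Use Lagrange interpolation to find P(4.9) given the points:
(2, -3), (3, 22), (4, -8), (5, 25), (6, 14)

Lagrange interpolation formula:
P(x) = Σ yᵢ × Lᵢ(x)
where Lᵢ(x) = Π_{j≠i} (x - xⱼ)/(xᵢ - xⱼ)

L_0(4.9) = (4.9 - 3)/(2 - 3) × (4.9 - 4)/(2 - 4) × (4.9 - 5)/(2 - 5) × (4.9 - 6)/(2 - 6) = 0.007837
L_1(4.9) = (4.9 - 2)/(3 - 2) × (4.9 - 4)/(3 - 4) × (4.9 - 5)/(3 - 5) × (4.9 - 6)/(3 - 6) = -0.047850
L_2(4.9) = (4.9 - 2)/(4 - 2) × (4.9 - 3)/(4 - 3) × (4.9 - 5)/(4 - 5) × (4.9 - 6)/(4 - 6) = 0.151525
L_3(4.9) = (4.9 - 2)/(5 - 2) × (4.9 - 3)/(5 - 3) × (4.9 - 4)/(5 - 4) × (4.9 - 6)/(5 - 6) = 0.909150
L_4(4.9) = (4.9 - 2)/(6 - 2) × (4.9 - 3)/(6 - 3) × (4.9 - 4)/(6 - 4) × (4.9 - 5)/(6 - 5) = -0.020662

P(4.9) = (-3)×L_0(4.9) + 22×L_1(4.9) + (-8)×L_2(4.9) + 25×L_3(4.9) + 14×L_4(4.9)
P(4.9) = 20.151063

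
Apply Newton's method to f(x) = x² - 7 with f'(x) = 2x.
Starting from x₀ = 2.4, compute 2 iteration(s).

f(x) = x² - 7
f'(x) = 2x
x₀ = 2.4

Newton-Raphson formula: x_{n+1} = x_n - f(x_n)/f'(x_n)

Iteration 1:
  f(2.400000) = -1.240000
  f'(2.400000) = 4.800000
  x_1 = 2.400000 - (-1.240000)/4.800000 = 2.658333
Iteration 2:
  f(2.658333) = 0.066736
  f'(2.658333) = 5.316667
  x_2 = 2.658333 - 0.066736/5.316667 = 2.645781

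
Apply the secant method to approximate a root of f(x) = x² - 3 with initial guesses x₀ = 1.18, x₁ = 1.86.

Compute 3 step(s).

f(x) = x² - 3
x₀ = 1.18, x₁ = 1.86

Secant formula: x_{n+1} = x_n - f(x_n)(x_n - x_{n-1})/(f(x_n) - f(x_{n-1}))

Iteration 1:
  f(1.180000) = -1.607600
  f(1.860000) = 0.459600
  x_2 = 1.860000 - 0.459600×(1.860000 - 1.180000)/(0.459600 - (-1.607600))
       = 1.708816
Iteration 2:
  f(1.860000) = 0.459600
  f(1.708816) = -0.079949
  x_3 = 1.708816 - (-0.079949)×(1.708816 - 1.860000)/(-0.079949 - 0.459600)
       = 1.731218
Iteration 3:
  f(1.708816) = -0.079949
  f(1.731218) = -0.002885
  x_4 = 1.731218 - (-0.002885)×(1.731218 - 1.708816)/(-0.002885 - (-0.079949))
       = 1.732056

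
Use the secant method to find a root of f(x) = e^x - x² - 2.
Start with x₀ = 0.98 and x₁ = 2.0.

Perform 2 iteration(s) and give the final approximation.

f(x) = e^x - x² - 2
x₀ = 0.98, x₁ = 2.0

Secant formula: x_{n+1} = x_n - f(x_n)(x_n - x_{n-1})/(f(x_n) - f(x_{n-1}))

Iteration 1:
  f(0.980000) = -0.295944
  f(2.000000) = 1.389056
  x_2 = 2.000000 - 1.389056×(2.000000 - 0.980000)/(1.389056 - (-0.295944))
       = 1.159147
Iteration 2:
  f(2.000000) = 1.389056
  f(1.159147) = -0.156408
  x_3 = 1.159147 - (-0.156408)×(1.159147 - 2.000000)/(-0.156408 - 1.389056)
       = 1.244245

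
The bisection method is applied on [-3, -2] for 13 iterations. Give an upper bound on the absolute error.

Bisection error bound: |error| ≤ (b-a)/2^n
|error| ≤ (-2 - (-3))/2^13 = 1/2^13
|error| ≤ 0.0001220703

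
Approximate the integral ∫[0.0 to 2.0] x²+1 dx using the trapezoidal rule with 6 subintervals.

f(x) = x²+1
a = 0.0, b = 2.0, n = 6
h = (b - a)/n = 0.333333

Trapezoidal rule: (h/2)[f(x₀) + 2f(x₁) + 2f(x₂) + ... + f(xₙ)]

x_0 = 0.0000, f(x_0) = 1.000000, coefficient = 1
x_1 = 0.3333, f(x_1) = 1.111111, coefficient = 2
x_2 = 0.6667, f(x_2) = 1.444444, coefficient = 2
x_3 = 1.0000, f(x_3) = 2.000000, coefficient = 2
x_4 = 1.3333, f(x_4) = 2.777778, coefficient = 2
x_5 = 1.6667, f(x_5) = 3.777778, coefficient = 2
x_6 = 2.0000, f(x_6) = 5.000000, coefficient = 1

I ≈ (0.333333/2) × 28.222222 = 4.703704
Exact value: 4.666667
Error: 0.037037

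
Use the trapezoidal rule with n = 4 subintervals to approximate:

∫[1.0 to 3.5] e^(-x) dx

f(x) = e^(-x)
a = 1.0, b = 3.5, n = 4
h = (b - a)/n = 0.625000

Trapezoidal rule: (h/2)[f(x₀) + 2f(x₁) + 2f(x₂) + ... + f(xₙ)]

x_0 = 1.0000, f(x_0) = 0.367879, coefficient = 1
x_1 = 1.6250, f(x_1) = 0.196912, coefficient = 2
x_2 = 2.2500, f(x_2) = 0.105399, coefficient = 2
x_3 = 2.8750, f(x_3) = 0.056416, coefficient = 2
x_4 = 3.5000, f(x_4) = 0.030197, coefficient = 1

I ≈ (0.625000/2) × 1.115531 = 0.348603
Exact value: 0.337682
Error: 0.010921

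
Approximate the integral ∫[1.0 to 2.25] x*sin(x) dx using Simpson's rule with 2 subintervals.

f(x) = x*sin(x)
a = 1.0, b = 2.25, n = 2
h = (b - a)/n = 0.625000

Simpson's rule: (h/3)[f(x₀) + 4f(x₁) + 2f(x₂) + ... + f(xₙ)]

x_0 = 1.0000, f(x_0) = 0.841471, coefficient = 1
x_1 = 1.6250, f(x_1) = 1.622613, coefficient = 4
x_2 = 2.2500, f(x_2) = 1.750665, coefficient = 1

I ≈ (0.625000/3) × 9.082589 = 1.892206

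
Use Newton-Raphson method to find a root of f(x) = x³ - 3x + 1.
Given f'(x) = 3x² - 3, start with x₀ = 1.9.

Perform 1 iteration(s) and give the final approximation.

f(x) = x³ - 3x + 1
f'(x) = 3x² - 3
x₀ = 1.9

Newton-Raphson formula: x_{n+1} = x_n - f(x_n)/f'(x_n)

Iteration 1:
  f(1.900000) = 2.159000
  f'(1.900000) = 7.830000
  x_1 = 1.900000 - 2.159000/7.830000 = 1.624266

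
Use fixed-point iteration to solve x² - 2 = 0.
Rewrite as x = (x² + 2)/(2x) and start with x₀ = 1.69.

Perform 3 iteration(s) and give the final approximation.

Equation: x² - 2 = 0
Fixed-point form: x = (x² + 2)/(2x)
x₀ = 1.69

x_1 = g(1.690000) = 1.436716
x_2 = g(1.436716) = 1.414390
x_3 = g(1.414390) = 1.414214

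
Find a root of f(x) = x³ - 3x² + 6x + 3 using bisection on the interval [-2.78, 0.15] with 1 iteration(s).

f(x) = x³ - 3x² + 6x + 3
Initial interval: [-2.78, 0.15]

Iteration 1:
  c_1 = (-2.780000 + 0.150000)/2 = -1.315000
  f(c_1) = f(-1.315000) = -12.351606
  f(a) × f(c) ≥ 0, new interval: [-1.315000, 0.150000]

After 1 iteration(s), the approximation is c_1 = -1.315000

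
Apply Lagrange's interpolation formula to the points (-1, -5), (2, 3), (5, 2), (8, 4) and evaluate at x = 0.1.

Lagrange interpolation formula:
P(x) = Σ yᵢ × Lᵢ(x)
where Lᵢ(x) = Π_{j≠i} (x - xⱼ)/(xᵢ - xⱼ)

L_0(0.1) = (0.1 - 2)/(-1 - 2) × (0.1 - 5)/(-1 - 5) × (0.1 - 8)/(-1 - 8) = 0.454006
L_1(0.1) = (0.1 - (-1))/(2 - (-1)) × (0.1 - 5)/(2 - 5) × (0.1 - 8)/(2 - 8) = 0.788537
L_2(0.1) = (0.1 - (-1))/(5 - (-1)) × (0.1 - 2)/(5 - 2) × (0.1 - 8)/(5 - 8) = -0.305759
L_3(0.1) = (0.1 - (-1))/(8 - (-1)) × (0.1 - 2)/(8 - 2) × (0.1 - 5)/(8 - 5) = 0.063216

P(0.1) = (-5)×L_0(0.1) + 3×L_1(0.1) + 2×L_2(0.1) + 4×L_3(0.1)
P(0.1) = -0.263074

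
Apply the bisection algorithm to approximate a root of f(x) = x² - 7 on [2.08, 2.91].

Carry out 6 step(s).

f(x) = x² - 7
Initial interval: [2.08, 2.91]

Iteration 1:
  c_1 = (2.080000 + 2.910000)/2 = 2.495000
  f(c_1) = f(2.495000) = -0.774975
  f(a) × f(c) ≥ 0, new interval: [2.495000, 2.910000]
Iteration 2:
  c_2 = (2.495000 + 2.910000)/2 = 2.702500
  f(c_2) = f(2.702500) = 0.303506
  f(a) × f(c) < 0, new interval: [2.495000, 2.702500]
Iteration 3:
  c_3 = (2.495000 + 2.702500)/2 = 2.598750
  f(c_3) = f(2.598750) = -0.246498
  f(a) × f(c) ≥ 0, new interval: [2.598750, 2.702500]
Iteration 4:
  c_4 = (2.598750 + 2.702500)/2 = 2.650625
  f(c_4) = f(2.650625) = 0.025813
  f(a) × f(c) < 0, new interval: [2.598750, 2.650625]
Iteration 5:
  c_5 = (2.598750 + 2.650625)/2 = 2.624687
  f(c_5) = f(2.624687) = -0.111016
  f(a) × f(c) ≥ 0, new interval: [2.624687, 2.650625]
Iteration 6:
  c_6 = (2.624687 + 2.650625)/2 = 2.637656
  f(c_6) = f(2.637656) = -0.042770
  f(a) × f(c) ≥ 0, new interval: [2.637656, 2.650625]

After 6 iteration(s), the approximation is c_6 = 2.637656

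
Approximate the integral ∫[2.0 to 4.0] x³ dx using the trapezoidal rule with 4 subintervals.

f(x) = x³
a = 2.0, b = 4.0, n = 4
h = (b - a)/n = 0.500000

Trapezoidal rule: (h/2)[f(x₀) + 2f(x₁) + 2f(x₂) + ... + f(xₙ)]

x_0 = 2.0000, f(x_0) = 8.000000, coefficient = 1
x_1 = 2.5000, f(x_1) = 15.625000, coefficient = 2
x_2 = 3.0000, f(x_2) = 27.000000, coefficient = 2
x_3 = 3.5000, f(x_3) = 42.875000, coefficient = 2
x_4 = 4.0000, f(x_4) = 64.000000, coefficient = 1

I ≈ (0.500000/2) × 243.000000 = 60.750000
Exact value: 60.000000
Error: 0.750000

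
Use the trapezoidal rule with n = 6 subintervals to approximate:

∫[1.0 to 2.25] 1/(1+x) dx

f(x) = 1/(1+x)
a = 1.0, b = 2.25, n = 6
h = (b - a)/n = 0.208333

Trapezoidal rule: (h/2)[f(x₀) + 2f(x₁) + 2f(x₂) + ... + f(xₙ)]

x_0 = 1.0000, f(x_0) = 0.500000, coefficient = 1
x_1 = 1.2083, f(x_1) = 0.452830, coefficient = 2
x_2 = 1.4167, f(x_2) = 0.413793, coefficient = 2
x_3 = 1.6250, f(x_3) = 0.380952, coefficient = 2
x_4 = 1.8333, f(x_4) = 0.352941, coefficient = 2
x_5 = 2.0417, f(x_5) = 0.328767, coefficient = 2
x_6 = 2.2500, f(x_6) = 0.307692, coefficient = 1

I ≈ (0.208333/2) × 4.666260 = 0.486069
Exact value: 0.485508
Error: 0.000561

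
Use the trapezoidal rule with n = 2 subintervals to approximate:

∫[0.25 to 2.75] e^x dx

f(x) = e^x
a = 0.25, b = 2.75, n = 2
h = (b - a)/n = 1.250000

Trapezoidal rule: (h/2)[f(x₀) + 2f(x₁) + 2f(x₂) + ... + f(xₙ)]

x_0 = 0.2500, f(x_0) = 1.284025, coefficient = 1
x_1 = 1.5000, f(x_1) = 4.481689, coefficient = 2
x_2 = 2.7500, f(x_2) = 15.642632, coefficient = 1

I ≈ (1.250000/2) × 25.890035 = 16.181272
Exact value: 14.358606
Error: 1.822666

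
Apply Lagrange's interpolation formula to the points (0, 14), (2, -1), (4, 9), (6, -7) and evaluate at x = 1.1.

Lagrange interpolation formula:
P(x) = Σ yᵢ × Lᵢ(x)
where Lᵢ(x) = Π_{j≠i} (x - xⱼ)/(xᵢ - xⱼ)

L_0(1.1) = (1.1 - 2)/(0 - 2) × (1.1 - 4)/(0 - 4) × (1.1 - 6)/(0 - 6) = 0.266437
L_1(1.1) = (1.1 - 0)/(2 - 0) × (1.1 - 4)/(2 - 4) × (1.1 - 6)/(2 - 6) = 0.976938
L_2(1.1) = (1.1 - 0)/(4 - 0) × (1.1 - 2)/(4 - 2) × (1.1 - 6)/(4 - 6) = -0.303187
L_3(1.1) = (1.1 - 0)/(6 - 0) × (1.1 - 2)/(6 - 2) × (1.1 - 4)/(6 - 4) = 0.059812

P(1.1) = 14×L_0(1.1) + (-1)×L_1(1.1) + 9×L_2(1.1) + (-7)×L_3(1.1)
P(1.1) = -0.394187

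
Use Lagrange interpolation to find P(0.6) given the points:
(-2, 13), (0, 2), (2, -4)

Lagrange interpolation formula:
P(x) = Σ yᵢ × Lᵢ(x)
where Lᵢ(x) = Π_{j≠i} (x - xⱼ)/(xᵢ - xⱼ)

L_0(0.6) = (0.6 - 0)/(-2 - 0) × (0.6 - 2)/(-2 - 2) = -0.105000
L_1(0.6) = (0.6 - (-2))/(0 - (-2)) × (0.6 - 2)/(0 - 2) = 0.910000
L_2(0.6) = (0.6 - (-2))/(2 - (-2)) × (0.6 - 0)/(2 - 0) = 0.195000

P(0.6) = 13×L_0(0.6) + 2×L_1(0.6) + (-4)×L_2(0.6)
P(0.6) = -0.325000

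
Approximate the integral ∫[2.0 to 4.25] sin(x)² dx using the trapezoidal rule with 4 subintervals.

f(x) = sin(x)²
a = 2.0, b = 4.25, n = 4
h = (b - a)/n = 0.562500

Trapezoidal rule: (h/2)[f(x₀) + 2f(x₁) + 2f(x₂) + ... + f(xₙ)]

x_0 = 2.0000, f(x_0) = 0.826822, coefficient = 1
x_1 = 2.5625, f(x_1) = 0.299499, coefficient = 2
x_2 = 3.1250, f(x_2) = 0.000275, coefficient = 2
x_3 = 3.6875, f(x_3) = 0.269562, coefficient = 2
x_4 = 4.2500, f(x_4) = 0.801006, coefficient = 1

I ≈ (0.562500/2) × 2.766500 = 0.778078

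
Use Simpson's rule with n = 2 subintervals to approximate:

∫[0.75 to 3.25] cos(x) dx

f(x) = cos(x)
a = 0.75, b = 3.25, n = 2
h = (b - a)/n = 1.250000

Simpson's rule: (h/3)[f(x₀) + 4f(x₁) + 2f(x₂) + ... + f(xₙ)]

x_0 = 0.7500, f(x_0) = 0.731689, coefficient = 1
x_1 = 2.0000, f(x_1) = -0.416147, coefficient = 4
x_2 = 3.2500, f(x_2) = -0.994130, coefficient = 1

I ≈ (1.250000/3) × -1.927028 = -0.802928
Exact value: -0.789834
Error: 0.013095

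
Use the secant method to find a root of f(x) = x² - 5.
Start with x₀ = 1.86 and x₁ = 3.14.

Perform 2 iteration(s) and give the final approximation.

f(x) = x² - 5
x₀ = 1.86, x₁ = 3.14

Secant formula: x_{n+1} = x_n - f(x_n)(x_n - x_{n-1})/(f(x_n) - f(x_{n-1}))

Iteration 1:
  f(1.860000) = -1.540400
  f(3.140000) = 4.859600
  x_2 = 3.140000 - 4.859600×(3.140000 - 1.860000)/(4.859600 - (-1.540400))
       = 2.168080
Iteration 2:
  f(3.140000) = 4.859600
  f(2.168080) = -0.299429
  x_3 = 2.168080 - (-0.299429)×(2.168080 - 3.140000)/(-0.299429 - 4.859600)
       = 2.224490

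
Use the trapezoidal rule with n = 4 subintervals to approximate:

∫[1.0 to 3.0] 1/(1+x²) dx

f(x) = 1/(1+x²)
a = 1.0, b = 3.0, n = 4
h = (b - a)/n = 0.500000

Trapezoidal rule: (h/2)[f(x₀) + 2f(x₁) + 2f(x₂) + ... + f(xₙ)]

x_0 = 1.0000, f(x_0) = 0.500000, coefficient = 1
x_1 = 1.5000, f(x_1) = 0.307692, coefficient = 2
x_2 = 2.0000, f(x_2) = 0.200000, coefficient = 2
x_3 = 2.5000, f(x_3) = 0.137931, coefficient = 2
x_4 = 3.0000, f(x_4) = 0.100000, coefficient = 1

I ≈ (0.500000/2) × 1.891247 = 0.472812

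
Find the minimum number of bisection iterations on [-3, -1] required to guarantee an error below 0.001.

We need (b-a)/2^n ≤ 0.001
(-1 - (-3))/2^n ≤ 0.001
2/2^n ≤ 0.001
2^n ≥ 2000
n ≥ log₂(2000) = 10.97
n ≥ 11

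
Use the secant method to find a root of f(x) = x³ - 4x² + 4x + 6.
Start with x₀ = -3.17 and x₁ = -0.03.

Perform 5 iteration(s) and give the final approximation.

f(x) = x³ - 4x² + 4x + 6
x₀ = -3.17, x₁ = -0.03

Secant formula: x_{n+1} = x_n - f(x_n)(x_n - x_{n-1})/(f(x_n) - f(x_{n-1}))

Iteration 1:
  f(-3.170000) = -78.730613
  f(-0.030000) = 5.876373
  x_2 = -0.030000 - 5.876373×(-0.030000 - (-3.170000))/(5.876373 - (-78.730613))
       = -0.248089
Iteration 2:
  f(-0.030000) = 5.876373
  f(-0.248089) = 4.746185
  x_3 = -0.248089 - 4.746185×(-0.248089 - (-0.030000))/(4.746185 - 5.876373)
       = -1.163944
Iteration 3:
  f(-0.248089) = 4.746185
  f(-1.163944) = -5.651703
  x_4 = -1.163944 - (-5.651703)×(-1.163944 - (-0.248089))/(-5.651703 - 4.746185)
       = -0.666137
Iteration 4:
  f(-1.163944) = -5.651703
  f(-0.666137) = 1.264911
  x_5 = -0.666137 - 1.264911×(-0.666137 - (-1.163944))/(1.264911 - (-5.651703))
       = -0.757176
Iteration 5:
  f(-0.666137) = 1.264911
  f(-0.757176) = 0.243938
  x_6 = -0.757176 - 0.243938×(-0.757176 - (-0.666137))/(0.243938 - 1.264911)
       = -0.778927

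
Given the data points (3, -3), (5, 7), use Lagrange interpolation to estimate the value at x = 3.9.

Lagrange interpolation formula:
P(x) = Σ yᵢ × Lᵢ(x)
where Lᵢ(x) = Π_{j≠i} (x - xⱼ)/(xᵢ - xⱼ)

L_0(3.9) = (3.9 - 5)/(3 - 5) = 0.550000
L_1(3.9) = (3.9 - 3)/(5 - 3) = 0.450000

P(3.9) = (-3)×L_0(3.9) + 7×L_1(3.9)
P(3.9) = 1.500000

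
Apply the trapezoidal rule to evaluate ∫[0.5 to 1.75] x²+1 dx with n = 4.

f(x) = x²+1
a = 0.5, b = 1.75, n = 4
h = (b - a)/n = 0.312500

Trapezoidal rule: (h/2)[f(x₀) + 2f(x₁) + 2f(x₂) + ... + f(xₙ)]

x_0 = 0.5000, f(x_0) = 1.250000, coefficient = 1
x_1 = 0.8125, f(x_1) = 1.660156, coefficient = 2
x_2 = 1.1250, f(x_2) = 2.265625, coefficient = 2
x_3 = 1.4375, f(x_3) = 3.066406, coefficient = 2
x_4 = 1.7500, f(x_4) = 4.062500, coefficient = 1

I ≈ (0.312500/2) × 19.296875 = 3.015137
Exact value: 2.994792
Error: 0.020345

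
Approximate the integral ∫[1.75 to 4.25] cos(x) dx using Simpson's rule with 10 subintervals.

f(x) = cos(x)
a = 1.75, b = 4.25, n = 10
h = (b - a)/n = 0.250000

Simpson's rule: (h/3)[f(x₀) + 4f(x₁) + 2f(x₂) + ... + f(xₙ)]

x_0 = 1.7500, f(x_0) = -0.178246, coefficient = 1
x_1 = 2.0000, f(x_1) = -0.416147, coefficient = 4
x_2 = 2.2500, f(x_2) = -0.628174, coefficient = 2
x_3 = 2.5000, f(x_3) = -0.801144, coefficient = 4
x_4 = 2.7500, f(x_4) = -0.924302, coefficient = 2
x_5 = 3.0000, f(x_5) = -0.989992, coefficient = 4
x_6 = 3.2500, f(x_6) = -0.994130, coefficient = 2
x_7 = 3.5000, f(x_7) = -0.936457, coefficient = 4
x_8 = 3.7500, f(x_8) = -0.820559, coefficient = 2
x_9 = 4.0000, f(x_9) = -0.653644, coefficient = 4
x_10 = 4.2500, f(x_10) = -0.446087, coefficient = 1

I ≈ (0.250000/3) × -22.548197 = -1.879016
Exact value: -1.878975
Error: 0.000041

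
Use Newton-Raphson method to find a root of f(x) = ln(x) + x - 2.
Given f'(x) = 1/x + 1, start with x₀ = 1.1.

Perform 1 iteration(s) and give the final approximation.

f(x) = ln(x) + x - 2
f'(x) = 1/x + 1
x₀ = 1.1

Newton-Raphson formula: x_{n+1} = x_n - f(x_n)/f'(x_n)

Iteration 1:
  f(1.100000) = -0.804690
  f'(1.100000) = 1.909091
  x_1 = 1.100000 - (-0.804690)/1.909091 = 1.521504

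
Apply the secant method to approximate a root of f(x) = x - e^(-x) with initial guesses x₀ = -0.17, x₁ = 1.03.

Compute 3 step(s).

f(x) = x - e^(-x)
x₀ = -0.17, x₁ = 1.03

Secant formula: x_{n+1} = x_n - f(x_n)(x_n - x_{n-1})/(f(x_n) - f(x_{n-1}))

Iteration 1:
  f(-0.170000) = -1.355305
  f(1.030000) = 0.672993
  x_2 = 1.030000 - 0.672993×(1.030000 - (-0.170000))/(0.672993 - (-1.355305))
       = 0.631838
Iteration 2:
  f(1.030000) = 0.672993
  f(0.631838) = 0.100224
  x_3 = 0.631838 - 0.100224×(0.631838 - 1.030000)/(0.100224 - 0.672993)
       = 0.562167
Iteration 3:
  f(0.631838) = 0.100224
  f(0.562167) = -0.007806
  x_4 = 0.562167 - (-0.007806)×(0.562167 - 0.631838)/(-0.007806 - 0.100224)
       = 0.567201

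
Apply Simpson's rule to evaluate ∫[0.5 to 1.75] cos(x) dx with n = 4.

f(x) = cos(x)
a = 0.5, b = 1.75, n = 4
h = (b - a)/n = 0.312500

Simpson's rule: (h/3)[f(x₀) + 4f(x₁) + 2f(x₂) + ... + f(xₙ)]

x_0 = 0.5000, f(x_0) = 0.877583, coefficient = 1
x_1 = 0.8125, f(x_1) = 0.687686, coefficient = 4
x_2 = 1.1250, f(x_2) = 0.431177, coefficient = 2
x_3 = 1.4375, f(x_3) = 0.132902, coefficient = 4
x_4 = 1.7500, f(x_4) = -0.178246, coefficient = 1

I ≈ (0.312500/3) × 4.844040 = 0.504587
Exact value: 0.504560
Error: 0.000027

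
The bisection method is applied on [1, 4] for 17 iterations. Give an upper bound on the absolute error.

Bisection error bound: |error| ≤ (b-a)/2^n
|error| ≤ (4 - 1)/2^17 = 3/2^17
|error| ≤ 0.0000228882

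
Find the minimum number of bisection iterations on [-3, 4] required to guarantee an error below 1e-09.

We need (b-a)/2^n ≤ 1e-09
(4 - (-3))/2^n ≤ 1e-09
7/2^n ≤ 1e-09
2^n ≥ 7000000000
n ≥ log₂(7000000000) = 32.70
n ≥ 33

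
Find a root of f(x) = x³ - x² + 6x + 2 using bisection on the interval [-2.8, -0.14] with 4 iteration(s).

f(x) = x³ - x² + 6x + 2
Initial interval: [-2.8, -0.14]

Iteration 1:
  c_1 = (-2.800000 + (-0.140000))/2 = -1.470000
  f(c_1) = f(-1.470000) = -12.157423
  f(a) × f(c) ≥ 0, new interval: [-1.470000, -0.140000]
Iteration 2:
  c_2 = (-1.470000 + (-0.140000))/2 = -0.805000
  f(c_2) = f(-0.805000) = -3.999685
  f(a) × f(c) ≥ 0, new interval: [-0.805000, -0.140000]
Iteration 3:
  c_3 = (-0.805000 + (-0.140000))/2 = -0.472500
  f(c_3) = f(-0.472500) = -1.163745
  f(a) × f(c) ≥ 0, new interval: [-0.472500, -0.140000]
Iteration 4:
  c_4 = (-0.472500 + (-0.140000))/2 = -0.306250
  f(c_4) = f(-0.306250) = 0.039988
  f(a) × f(c) < 0, new interval: [-0.472500, -0.306250]

After 4 iteration(s), the approximation is c_4 = -0.306250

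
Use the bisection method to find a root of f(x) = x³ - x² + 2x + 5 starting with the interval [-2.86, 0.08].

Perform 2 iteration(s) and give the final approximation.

f(x) = x³ - x² + 2x + 5
Initial interval: [-2.86, 0.08]

Iteration 1:
  c_1 = (-2.860000 + 0.080000)/2 = -1.390000
  f(c_1) = f(-1.390000) = -2.397719
  f(a) × f(c) ≥ 0, new interval: [-1.390000, 0.080000]
Iteration 2:
  c_2 = (-1.390000 + 0.080000)/2 = -0.655000
  f(c_2) = f(-0.655000) = 2.979964
  f(a) × f(c) < 0, new interval: [-1.390000, -0.655000]

After 2 iteration(s), the approximation is c_2 = -0.655000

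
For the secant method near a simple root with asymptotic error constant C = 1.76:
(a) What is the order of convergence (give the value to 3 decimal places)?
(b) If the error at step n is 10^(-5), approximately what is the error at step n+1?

(a) Secant method has superlinear convergence with order φ = (1+√5)/2 ≈ 1.618.
    This means |e_{n+1}| ≈ C|e_n|^1.618.

(b) With |e_n| = 10^(-5) and C = 1.76:
    |e_{n+1}| ≈ 1.76 × (10^(-5))^1.618 = 1.76 × 10^(-8.09)

(a) ≈ 1.618 (golden ratio); (b) |e_{n+1}| ≈ 1.430e-08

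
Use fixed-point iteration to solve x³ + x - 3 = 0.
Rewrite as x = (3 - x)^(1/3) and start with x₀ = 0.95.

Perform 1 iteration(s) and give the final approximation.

Equation: x³ + x - 3 = 0
Fixed-point form: x = (3 - x)^(1/3)
x₀ = 0.95

x_1 = g(0.950000) = 1.270334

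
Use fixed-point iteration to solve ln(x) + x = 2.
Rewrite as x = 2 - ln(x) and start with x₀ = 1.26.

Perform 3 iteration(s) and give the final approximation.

Equation: ln(x) + x = 2
Fixed-point form: x = 2 - ln(x)
x₀ = 1.26

x_1 = g(1.260000) = 1.768888
x_2 = g(1.768888) = 1.429649
x_3 = g(1.429649) = 1.642571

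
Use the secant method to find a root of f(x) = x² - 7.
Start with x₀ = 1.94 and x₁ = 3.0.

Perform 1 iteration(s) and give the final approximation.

f(x) = x² - 7
x₀ = 1.94, x₁ = 3.0

Secant formula: x_{n+1} = x_n - f(x_n)(x_n - x_{n-1})/(f(x_n) - f(x_{n-1}))

Iteration 1:
  f(1.940000) = -3.236400
  f(3.000000) = 2.000000
  x_2 = 3.000000 - 2.000000×(3.000000 - 1.940000)/(2.000000 - (-3.236400))
       = 2.595142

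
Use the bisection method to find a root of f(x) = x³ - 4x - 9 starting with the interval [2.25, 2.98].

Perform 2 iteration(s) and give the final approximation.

f(x) = x³ - 4x - 9
Initial interval: [2.25, 2.98]

Iteration 1:
  c_1 = (2.250000 + 2.980000)/2 = 2.615000
  f(c_1) = f(2.615000) = -1.578042
  f(a) × f(c) ≥ 0, new interval: [2.615000, 2.980000]
Iteration 2:
  c_2 = (2.615000 + 2.980000)/2 = 2.797500
  f(c_2) = f(2.797500) = 1.703252
  f(a) × f(c) < 0, new interval: [2.615000, 2.797500]

After 2 iteration(s), the approximation is c_2 = 2.797500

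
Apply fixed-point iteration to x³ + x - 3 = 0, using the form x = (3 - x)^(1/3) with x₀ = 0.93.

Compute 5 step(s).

Equation: x³ + x - 3 = 0
Fixed-point form: x = (3 - x)^(1/3)
x₀ = 0.93

x_1 = g(0.930000) = 1.274452
x_2 = g(1.274452) = 1.199432
x_3 = g(1.199432) = 1.216568
x_4 = g(1.216568) = 1.212697
x_5 = g(1.212697) = 1.213574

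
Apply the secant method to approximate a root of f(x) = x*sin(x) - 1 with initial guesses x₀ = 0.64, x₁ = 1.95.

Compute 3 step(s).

f(x) = x*sin(x) - 1
x₀ = 0.64, x₁ = 1.95

Secant formula: x_{n+1} = x_n - f(x_n)(x_n - x_{n-1})/(f(x_n) - f(x_{n-1}))

Iteration 1:
  f(0.640000) = -0.617795
  f(1.950000) = 0.811471
  x_2 = 1.950000 - 0.811471×(1.950000 - 0.640000)/(0.811471 - (-0.617795))
       = 1.206242
Iteration 2:
  f(1.950000) = 0.811471
  f(1.206242) = 0.126972
  x_3 = 1.206242 - 0.126972×(1.206242 - 1.950000)/(0.126972 - 0.811471)
       = 1.068279
Iteration 3:
  f(1.206242) = 0.126972
  f(1.068279) = -0.063790
  x_4 = 1.068279 - (-0.063790)×(1.068279 - 1.206242)/(-0.063790 - 0.126972)
       = 1.114413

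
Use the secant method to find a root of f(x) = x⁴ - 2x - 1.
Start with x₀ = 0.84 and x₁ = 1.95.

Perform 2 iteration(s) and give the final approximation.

f(x) = x⁴ - 2x - 1
x₀ = 0.84, x₁ = 1.95

Secant formula: x_{n+1} = x_n - f(x_n)(x_n - x_{n-1})/(f(x_n) - f(x_{n-1}))

Iteration 1:
  f(0.840000) = -2.182129
  f(1.950000) = 9.559006
  x_2 = 1.950000 - 9.559006×(1.950000 - 0.840000)/(9.559006 - (-2.182129))
       = 1.046297
Iteration 2:
  f(1.950000) = 9.559006
  f(1.046297) = -1.894144
  x_3 = 1.046297 - (-1.894144)×(1.046297 - 1.950000)/(-1.894144 - 9.559006)
       = 1.195753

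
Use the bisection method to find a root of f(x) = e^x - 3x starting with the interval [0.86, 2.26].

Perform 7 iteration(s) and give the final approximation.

f(x) = e^x - 3x
Initial interval: [0.86, 2.26]

Iteration 1:
  c_1 = (0.860000 + 2.260000)/2 = 1.560000
  f(c_1) = f(1.560000) = 0.078821
  f(a) × f(c) < 0, new interval: [0.860000, 1.560000]
Iteration 2:
  c_2 = (0.860000 + 1.560000)/2 = 1.210000
  f(c_2) = f(1.210000) = -0.276515
  f(a) × f(c) ≥ 0, new interval: [1.210000, 1.560000]
Iteration 3:
  c_3 = (1.210000 + 1.560000)/2 = 1.385000
  f(c_3) = f(1.385000) = -0.160174
  f(a) × f(c) ≥ 0, new interval: [1.385000, 1.560000]
Iteration 4:
  c_4 = (1.385000 + 1.560000)/2 = 1.472500
  f(c_4) = f(1.472500) = -0.057378
  f(a) × f(c) ≥ 0, new interval: [1.472500, 1.560000]
Iteration 5:
  c_5 = (1.472500 + 1.560000)/2 = 1.516250
  f(c_5) = f(1.516250) = 0.006361
  f(a) × f(c) < 0, new interval: [1.472500, 1.516250]
Iteration 6:
  c_6 = (1.472500 + 1.516250)/2 = 1.494375
  f(c_6) = f(1.494375) = -0.026575
  f(a) × f(c) ≥ 0, new interval: [1.494375, 1.516250]
Iteration 7:
  c_7 = (1.494375 + 1.516250)/2 = 1.505312
  f(c_7) = f(1.505312) = -0.010376
  f(a) × f(c) ≥ 0, new interval: [1.505312, 1.516250]

After 7 iteration(s), the approximation is c_7 = 1.505312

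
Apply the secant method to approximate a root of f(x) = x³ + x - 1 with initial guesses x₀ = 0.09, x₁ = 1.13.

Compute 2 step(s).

f(x) = x³ + x - 1
x₀ = 0.09, x₁ = 1.13

Secant formula: x_{n+1} = x_n - f(x_n)(x_n - x_{n-1})/(f(x_n) - f(x_{n-1}))

Iteration 1:
  f(0.090000) = -0.909271
  f(1.130000) = 1.572897
  x_2 = 1.130000 - 1.572897×(1.130000 - 0.090000)/(1.572897 - (-0.909271))
       = 0.470974
Iteration 2:
  f(1.130000) = 1.572897
  f(0.470974) = -0.424556
  x_3 = 0.470974 - (-0.424556)×(0.470974 - 1.130000)/(-0.424556 - 1.572897)
       = 0.611049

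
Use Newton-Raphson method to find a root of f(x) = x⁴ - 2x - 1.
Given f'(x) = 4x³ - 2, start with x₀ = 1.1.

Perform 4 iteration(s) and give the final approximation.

f(x) = x⁴ - 2x - 1
f'(x) = 4x³ - 2
x₀ = 1.1

Newton-Raphson formula: x_{n+1} = x_n - f(x_n)/f'(x_n)

Iteration 1:
  f(1.100000) = -1.735900
  f'(1.100000) = 3.324000
  x_1 = 1.100000 - (-1.735900)/3.324000 = 1.622232
Iteration 2:
  f(1.622232) = 2.681051
  f'(1.622232) = 15.076509
  x_2 = 1.622232 - 2.681051/15.076509 = 1.444403
Iteration 3:
  f(1.444403) = 0.463837
  f'(1.444403) = 10.053820
  x_3 = 1.444403 - 0.463837/10.053820 = 1.398267
Iteration 4:
  f(1.398267) = 0.026081
  f'(1.398267) = 8.935293
  x_4 = 1.398267 - 0.026081/8.935293 = 1.395348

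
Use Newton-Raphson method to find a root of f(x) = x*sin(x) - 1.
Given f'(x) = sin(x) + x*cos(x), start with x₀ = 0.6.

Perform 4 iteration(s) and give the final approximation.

f(x) = x*sin(x) - 1
f'(x) = sin(x) + x*cos(x)
x₀ = 0.6

Newton-Raphson formula: x_{n+1} = x_n - f(x_n)/f'(x_n)

Iteration 1:
  f(0.600000) = -0.661215
  f'(0.600000) = 1.059844
  x_1 = 0.600000 - (-0.661215)/1.059844 = 1.223879
Iteration 2:
  f(1.223879) = 0.150967
  f'(1.223879) = 1.356545
  x_2 = 1.223879 - 0.150967/1.356545 = 1.112591
Iteration 3:
  f(1.112591) = -0.002175
  f'(1.112591) = 1.388990
  x_3 = 1.112591 - (-0.002175)/1.388990 = 1.114157
Iteration 4:
  f(1.114157) = 0.000000
  f'(1.114157) = 1.388809
  x_4 = 1.114157 - 0.000000/1.388809 = 1.114157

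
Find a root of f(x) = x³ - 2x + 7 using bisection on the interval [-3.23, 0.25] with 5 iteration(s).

f(x) = x³ - 2x + 7
Initial interval: [-3.23, 0.25]

Iteration 1:
  c_1 = (-3.230000 + 0.250000)/2 = -1.490000
  f(c_1) = f(-1.490000) = 6.672051
  f(a) × f(c) < 0, new interval: [-3.230000, -1.490000]
Iteration 2:
  c_2 = (-3.230000 + (-1.490000))/2 = -2.360000
  f(c_2) = f(-2.360000) = -1.424256
  f(a) × f(c) ≥ 0, new interval: [-2.360000, -1.490000]
Iteration 3:
  c_3 = (-2.360000 + (-1.490000))/2 = -1.925000
  f(c_3) = f(-1.925000) = 3.716672
  f(a) × f(c) < 0, new interval: [-2.360000, -1.925000]
Iteration 4:
  c_4 = (-2.360000 + (-1.925000))/2 = -2.142500
  f(c_4) = f(-2.142500) = 1.450269
  f(a) × f(c) < 0, new interval: [-2.360000, -2.142500]
Iteration 5:
  c_5 = (-2.360000 + (-2.142500))/2 = -2.251250
  f(c_5) = f(-2.251250) = 0.092880
  f(a) × f(c) < 0, new interval: [-2.360000, -2.251250]

After 5 iteration(s), the approximation is c_5 = -2.251250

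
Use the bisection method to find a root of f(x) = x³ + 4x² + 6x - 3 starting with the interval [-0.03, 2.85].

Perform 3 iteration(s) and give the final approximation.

f(x) = x³ + 4x² + 6x - 3
Initial interval: [-0.03, 2.85]

Iteration 1:
  c_1 = (-0.030000 + 2.850000)/2 = 1.410000
  f(c_1) = f(1.410000) = 16.215621
  f(a) × f(c) < 0, new interval: [-0.030000, 1.410000]
Iteration 2:
  c_2 = (-0.030000 + 1.410000)/2 = 0.690000
  f(c_2) = f(0.690000) = 3.372909
  f(a) × f(c) < 0, new interval: [-0.030000, 0.690000]
Iteration 3:
  c_3 = (-0.030000 + 0.690000)/2 = 0.330000
  f(c_3) = f(0.330000) = -0.548463
  f(a) × f(c) ≥ 0, new interval: [0.330000, 0.690000]

After 3 iteration(s), the approximation is c_3 = 0.330000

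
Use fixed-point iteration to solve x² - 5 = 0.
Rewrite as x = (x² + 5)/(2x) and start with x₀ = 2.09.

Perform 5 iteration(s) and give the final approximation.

Equation: x² - 5 = 0
Fixed-point form: x = (x² + 5)/(2x)
x₀ = 2.09

x_1 = g(2.090000) = 2.241172
x_2 = g(2.241172) = 2.236074
x_3 = g(2.236074) = 2.236068
x_4 = g(2.236068) = 2.236068
x_5 = g(2.236068) = 2.236068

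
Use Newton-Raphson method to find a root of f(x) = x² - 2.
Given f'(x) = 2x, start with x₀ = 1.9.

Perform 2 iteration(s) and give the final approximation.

f(x) = x² - 2
f'(x) = 2x
x₀ = 1.9

Newton-Raphson formula: x_{n+1} = x_n - f(x_n)/f'(x_n)

Iteration 1:
  f(1.900000) = 1.610000
  f'(1.900000) = 3.800000
  x_1 = 1.900000 - 1.610000/3.800000 = 1.476316
Iteration 2:
  f(1.476316) = 0.179508
  f'(1.476316) = 2.952632
  x_2 = 1.476316 - 0.179508/2.952632 = 1.415520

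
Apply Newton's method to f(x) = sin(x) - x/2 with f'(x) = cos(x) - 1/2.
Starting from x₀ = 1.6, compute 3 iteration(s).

f(x) = sin(x) - x/2
f'(x) = cos(x) - 1/2
x₀ = 1.6

Newton-Raphson formula: x_{n+1} = x_n - f(x_n)/f'(x_n)

Iteration 1:
  f(1.600000) = 0.199574
  f'(1.600000) = -0.529200
  x_1 = 1.600000 - 0.199574/(-0.529200) = 1.977124
Iteration 2:
  f(1.977124) = -0.069983
  f'(1.977124) = -0.895238
  x_2 = 1.977124 - (-0.069983)/(-0.895238) = 1.898951
Iteration 3:
  f(1.898951) = -0.002837
  f'(1.898951) = -0.822297
  x_3 = 1.898951 - (-0.002837)/(-0.822297) = 1.895501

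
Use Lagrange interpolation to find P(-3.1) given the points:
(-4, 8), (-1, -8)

Lagrange interpolation formula:
P(x) = Σ yᵢ × Lᵢ(x)
where Lᵢ(x) = Π_{j≠i} (x - xⱼ)/(xᵢ - xⱼ)

L_0(-3.1) = (-3.1 - (-1))/(-4 - (-1)) = 0.700000
L_1(-3.1) = (-3.1 - (-4))/(-1 - (-4)) = 0.300000

P(-3.1) = 8×L_0(-3.1) + (-8)×L_1(-3.1)
P(-3.1) = 3.200000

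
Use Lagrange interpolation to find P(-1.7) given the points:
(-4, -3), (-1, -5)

Lagrange interpolation formula:
P(x) = Σ yᵢ × Lᵢ(x)
where Lᵢ(x) = Π_{j≠i} (x - xⱼ)/(xᵢ - xⱼ)

L_0(-1.7) = (-1.7 - (-1))/(-4 - (-1)) = 0.233333
L_1(-1.7) = (-1.7 - (-4))/(-1 - (-4)) = 0.766667

P(-1.7) = (-3)×L_0(-1.7) + (-5)×L_1(-1.7)
P(-1.7) = -4.533333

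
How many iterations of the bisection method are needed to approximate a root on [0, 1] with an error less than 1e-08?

We need (b-a)/2^n ≤ 1e-08
(1 - 0)/2^n ≤ 1e-08
1/2^n ≤ 1e-08
2^n ≥ 100000000
n ≥ log₂(100000000) = 26.58
n ≥ 27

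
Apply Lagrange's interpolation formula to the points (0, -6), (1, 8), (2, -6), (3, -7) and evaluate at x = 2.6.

Lagrange interpolation formula:
P(x) = Σ yᵢ × Lᵢ(x)
where Lᵢ(x) = Π_{j≠i} (x - xⱼ)/(xᵢ - xⱼ)

L_0(2.6) = (2.6 - 1)/(0 - 1) × (2.6 - 2)/(0 - 2) × (2.6 - 3)/(0 - 3) = 0.064000
L_1(2.6) = (2.6 - 0)/(1 - 0) × (2.6 - 2)/(1 - 2) × (2.6 - 3)/(1 - 3) = -0.312000
L_2(2.6) = (2.6 - 0)/(2 - 0) × (2.6 - 1)/(2 - 1) × (2.6 - 3)/(2 - 3) = 0.832000
L_3(2.6) = (2.6 - 0)/(3 - 0) × (2.6 - 1)/(3 - 1) × (2.6 - 2)/(3 - 2) = 0.416000

P(2.6) = (-6)×L_0(2.6) + 8×L_1(2.6) + (-6)×L_2(2.6) + (-7)×L_3(2.6)
P(2.6) = -10.784000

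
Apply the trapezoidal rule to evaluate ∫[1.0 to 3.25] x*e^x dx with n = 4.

f(x) = x*e^x
a = 1.0, b = 3.25, n = 4
h = (b - a)/n = 0.562500

Trapezoidal rule: (h/2)[f(x₀) + 2f(x₁) + 2f(x₂) + ... + f(xₙ)]

x_0 = 1.0000, f(x_0) = 2.718282, coefficient = 1
x_1 = 1.5625, f(x_1) = 7.454271, coefficient = 2
x_2 = 2.1250, f(x_2) = 17.792407, coefficient = 2
x_3 = 2.6875, f(x_3) = 39.492524, coefficient = 2
x_4 = 3.2500, f(x_4) = 83.818605, coefficient = 1

I ≈ (0.562500/2) × 216.015290 = 60.754300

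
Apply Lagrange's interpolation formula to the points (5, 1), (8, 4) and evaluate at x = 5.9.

Lagrange interpolation formula:
P(x) = Σ yᵢ × Lᵢ(x)
where Lᵢ(x) = Π_{j≠i} (x - xⱼ)/(xᵢ - xⱼ)

L_0(5.9) = (5.9 - 8)/(5 - 8) = 0.700000
L_1(5.9) = (5.9 - 5)/(8 - 5) = 0.300000

P(5.9) = 1×L_0(5.9) + 4×L_1(5.9)
P(5.9) = 1.900000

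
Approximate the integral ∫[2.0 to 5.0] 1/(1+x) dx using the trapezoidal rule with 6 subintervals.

f(x) = 1/(1+x)
a = 2.0, b = 5.0, n = 6
h = (b - a)/n = 0.500000

Trapezoidal rule: (h/2)[f(x₀) + 2f(x₁) + 2f(x₂) + ... + f(xₙ)]

x_0 = 2.0000, f(x_0) = 0.333333, coefficient = 1
x_1 = 2.5000, f(x_1) = 0.285714, coefficient = 2
x_2 = 3.0000, f(x_2) = 0.250000, coefficient = 2
x_3 = 3.5000, f(x_3) = 0.222222, coefficient = 2
x_4 = 4.0000, f(x_4) = 0.200000, coefficient = 2
x_5 = 4.5000, f(x_5) = 0.181818, coefficient = 2
x_6 = 5.0000, f(x_6) = 0.166667, coefficient = 1

I ≈ (0.500000/2) × 2.779509 = 0.694877
Exact value: 0.693147
Error: 0.001730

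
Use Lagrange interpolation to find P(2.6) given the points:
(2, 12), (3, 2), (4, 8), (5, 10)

Lagrange interpolation formula:
P(x) = Σ yᵢ × Lᵢ(x)
where Lᵢ(x) = Π_{j≠i} (x - xⱼ)/(xᵢ - xⱼ)

L_0(2.6) = (2.6 - 3)/(2 - 3) × (2.6 - 4)/(2 - 4) × (2.6 - 5)/(2 - 5) = 0.224000
L_1(2.6) = (2.6 - 2)/(3 - 2) × (2.6 - 4)/(3 - 4) × (2.6 - 5)/(3 - 5) = 1.008000
L_2(2.6) = (2.6 - 2)/(4 - 2) × (2.6 - 3)/(4 - 3) × (2.6 - 5)/(4 - 5) = -0.288000
L_3(2.6) = (2.6 - 2)/(5 - 2) × (2.6 - 3)/(5 - 3) × (2.6 - 4)/(5 - 4) = 0.056000

P(2.6) = 12×L_0(2.6) + 2×L_1(2.6) + 8×L_2(2.6) + 10×L_3(2.6)
P(2.6) = 2.960000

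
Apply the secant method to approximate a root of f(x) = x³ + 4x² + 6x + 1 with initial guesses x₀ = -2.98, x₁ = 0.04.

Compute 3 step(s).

f(x) = x³ + 4x² + 6x + 1
x₀ = -2.98, x₁ = 0.04

Secant formula: x_{n+1} = x_n - f(x_n)(x_n - x_{n-1})/(f(x_n) - f(x_{n-1}))

Iteration 1:
  f(-2.980000) = -7.821992
  f(0.040000) = 1.246464
  x_2 = 0.040000 - 1.246464×(0.040000 - (-2.980000))/(1.246464 - (-7.821992))
       = -0.375101
Iteration 2:
  f(0.040000) = 1.246464
  f(-0.375101) = -0.740578
  x_3 = -0.375101 - (-0.740578)×(-0.375101 - 0.040000)/(-0.740578 - 1.246464)
       = -0.220391
Iteration 3:
  f(-0.375101) = -0.740578
  f(-0.220391) = -0.138762
  x_4 = -0.220391 - (-0.138762)×(-0.220391 - (-0.375101))/(-0.138762 - (-0.740578))
       = -0.184719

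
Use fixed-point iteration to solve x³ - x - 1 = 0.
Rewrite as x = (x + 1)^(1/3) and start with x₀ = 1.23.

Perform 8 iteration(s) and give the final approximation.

Equation: x³ - x - 1 = 0
Fixed-point form: x = (x + 1)^(1/3)
x₀ = 1.23

x_1 = g(1.230000) = 1.306477
x_2 = g(1.306477) = 1.321244
x_3 = g(1.321244) = 1.324058
x_4 = g(1.324058) = 1.324593
x_5 = g(1.324593) = 1.324694
x_6 = g(1.324694) = 1.324713
x_7 = g(1.324713) = 1.324717
x_8 = g(1.324717) = 1.324718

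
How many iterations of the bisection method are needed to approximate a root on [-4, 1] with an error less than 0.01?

We need (b-a)/2^n ≤ 0.01
(1 - (-4))/2^n ≤ 0.01
5/2^n ≤ 0.01
2^n ≥ 500
n ≥ log₂(500) = 8.97
n ≥ 9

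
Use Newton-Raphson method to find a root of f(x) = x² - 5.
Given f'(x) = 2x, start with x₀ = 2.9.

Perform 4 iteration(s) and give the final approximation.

f(x) = x² - 5
f'(x) = 2x
x₀ = 2.9

Newton-Raphson formula: x_{n+1} = x_n - f(x_n)/f'(x_n)

Iteration 1:
  f(2.900000) = 3.410000
  f'(2.900000) = 5.800000
  x_1 = 2.900000 - 3.410000/5.800000 = 2.312069
Iteration 2:
  f(2.312069) = 0.345663
  f'(2.312069) = 4.624138
  x_2 = 2.312069 - 0.345663/4.624138 = 2.237317
Iteration 3:
  f(2.237317) = 0.005588
  f'(2.237317) = 4.474634
  x_3 = 2.237317 - 0.005588/4.474634 = 2.236068
Iteration 4:
  f(2.236068) = 0.000002
  f'(2.236068) = 4.472137
  x_4 = 2.236068 - 0.000002/4.472137 = 2.236068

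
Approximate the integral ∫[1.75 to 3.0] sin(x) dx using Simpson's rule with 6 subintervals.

f(x) = sin(x)
a = 1.75, b = 3.0, n = 6
h = (b - a)/n = 0.208333

Simpson's rule: (h/3)[f(x₀) + 4f(x₁) + 2f(x₂) + ... + f(xₙ)]

x_0 = 1.7500, f(x_0) = 0.983986, coefficient = 1
x_1 = 1.9583, f(x_1) = 0.925843, coefficient = 4
x_2 = 2.1667, f(x_2) = 0.827660, coefficient = 2
x_3 = 2.3750, f(x_3) = 0.693685, coefficient = 4
x_4 = 2.5833, f(x_4) = 0.529711, coefficient = 2
x_5 = 2.7917, f(x_5) = 0.342828, coefficient = 4
x_6 = 3.0000, f(x_6) = 0.141120, coefficient = 1

I ≈ (0.208333/3) × 11.689272 = 0.811755
Exact value: 0.811746
Error: 0.000009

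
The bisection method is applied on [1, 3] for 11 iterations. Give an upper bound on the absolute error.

Bisection error bound: |error| ≤ (b-a)/2^n
|error| ≤ (3 - 1)/2^11 = 2/2^11
|error| ≤ 0.0009765625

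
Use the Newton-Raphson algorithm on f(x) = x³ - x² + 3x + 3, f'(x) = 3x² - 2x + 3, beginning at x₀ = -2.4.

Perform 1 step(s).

f(x) = x³ - x² + 3x + 3
f'(x) = 3x² - 2x + 3
x₀ = -2.4

Newton-Raphson formula: x_{n+1} = x_n - f(x_n)/f'(x_n)

Iteration 1:
  f(-2.400000) = -23.784000
  f'(-2.400000) = 25.080000
  x_1 = -2.400000 - (-23.784000)/25.080000 = -1.451675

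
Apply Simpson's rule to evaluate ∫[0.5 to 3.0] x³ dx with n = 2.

f(x) = x³
a = 0.5, b = 3.0, n = 2
h = (b - a)/n = 1.250000

Simpson's rule: (h/3)[f(x₀) + 4f(x₁) + 2f(x₂) + ... + f(xₙ)]

x_0 = 0.5000, f(x_0) = 0.125000, coefficient = 1
x_1 = 1.7500, f(x_1) = 5.359375, coefficient = 4
x_2 = 3.0000, f(x_2) = 27.000000, coefficient = 1

I ≈ (1.250000/3) × 48.562500 = 20.234375
Exact value: 20.234375
Error: 0.000000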